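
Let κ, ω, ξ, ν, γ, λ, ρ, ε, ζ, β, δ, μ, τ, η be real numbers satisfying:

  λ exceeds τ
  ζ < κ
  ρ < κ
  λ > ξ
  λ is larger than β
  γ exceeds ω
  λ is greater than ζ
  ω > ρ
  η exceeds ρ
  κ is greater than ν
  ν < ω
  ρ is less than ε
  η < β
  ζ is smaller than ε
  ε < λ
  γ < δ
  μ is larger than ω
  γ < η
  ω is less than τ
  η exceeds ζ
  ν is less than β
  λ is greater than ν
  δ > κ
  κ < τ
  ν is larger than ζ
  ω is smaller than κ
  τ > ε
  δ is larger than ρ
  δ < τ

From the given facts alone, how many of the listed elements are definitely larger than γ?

5

Directly above γ: δ, η.
One step further: τ, β (4 so far).
One step further: λ (5 so far).
Nothing else is reachable above γ; 5 in all.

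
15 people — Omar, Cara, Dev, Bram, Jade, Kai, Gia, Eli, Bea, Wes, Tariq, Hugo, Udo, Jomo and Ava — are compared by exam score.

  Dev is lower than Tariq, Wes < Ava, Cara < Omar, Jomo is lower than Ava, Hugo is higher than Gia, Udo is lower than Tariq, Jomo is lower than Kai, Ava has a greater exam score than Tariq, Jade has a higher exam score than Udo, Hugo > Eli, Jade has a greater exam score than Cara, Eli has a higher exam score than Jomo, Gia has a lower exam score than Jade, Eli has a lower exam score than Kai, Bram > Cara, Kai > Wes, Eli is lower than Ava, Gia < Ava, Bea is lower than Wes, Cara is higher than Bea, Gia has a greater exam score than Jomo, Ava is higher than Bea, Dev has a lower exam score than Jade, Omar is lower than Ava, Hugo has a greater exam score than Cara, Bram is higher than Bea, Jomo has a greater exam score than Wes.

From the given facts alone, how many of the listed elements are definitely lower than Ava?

From Ava the given relations immediately reach Bea, Tariq, Wes, Jomo, Eli, Omar, Gia.
From those, Udo, Dev, Cara — 10 in total.
Nothing else is reachable below Ava; 10 in all.

10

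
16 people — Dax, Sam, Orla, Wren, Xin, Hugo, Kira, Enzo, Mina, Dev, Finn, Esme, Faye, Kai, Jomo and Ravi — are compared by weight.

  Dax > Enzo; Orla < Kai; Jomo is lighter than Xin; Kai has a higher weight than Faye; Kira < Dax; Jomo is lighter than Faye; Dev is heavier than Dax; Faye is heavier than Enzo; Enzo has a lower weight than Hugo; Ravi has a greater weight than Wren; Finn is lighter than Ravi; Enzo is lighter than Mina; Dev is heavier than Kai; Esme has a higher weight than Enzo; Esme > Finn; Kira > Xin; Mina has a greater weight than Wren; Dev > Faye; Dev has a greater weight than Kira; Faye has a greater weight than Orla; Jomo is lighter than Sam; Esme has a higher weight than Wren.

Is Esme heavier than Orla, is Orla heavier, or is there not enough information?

Following every chain through Orla: above Orla we get Faye, Kai, Dev.
Esme is not reached, and no chain runs the other way from Esme to Orla.
So the given relations leave the order of Orla and Esme undetermined.

undetermined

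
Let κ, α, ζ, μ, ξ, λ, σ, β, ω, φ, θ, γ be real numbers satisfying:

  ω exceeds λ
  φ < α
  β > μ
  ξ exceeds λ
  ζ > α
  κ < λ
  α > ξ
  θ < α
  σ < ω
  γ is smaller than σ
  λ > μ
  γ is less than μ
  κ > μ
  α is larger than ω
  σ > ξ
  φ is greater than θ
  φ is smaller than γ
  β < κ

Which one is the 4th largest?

σ

Chaining the given pairs: θ < φ < γ < μ < β < κ < λ < ξ < σ < ω < α < ζ.
The 4th largest is σ.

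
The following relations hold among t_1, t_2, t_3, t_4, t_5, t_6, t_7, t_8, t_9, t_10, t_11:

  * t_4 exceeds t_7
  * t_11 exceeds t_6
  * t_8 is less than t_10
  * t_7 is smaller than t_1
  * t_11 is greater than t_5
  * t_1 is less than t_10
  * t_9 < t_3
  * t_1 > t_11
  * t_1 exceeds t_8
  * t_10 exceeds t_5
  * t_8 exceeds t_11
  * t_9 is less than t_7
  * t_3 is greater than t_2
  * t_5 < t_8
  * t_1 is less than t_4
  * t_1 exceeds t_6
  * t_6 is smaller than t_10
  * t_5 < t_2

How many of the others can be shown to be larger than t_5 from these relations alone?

7

Directly above t_5: t_2, t_11, t_8, t_10.
One step further: t_3, t_1 (6 so far).
One step further: t_4 (7 so far).
No other element is forced above t_5 by the given relations, so the count is 7.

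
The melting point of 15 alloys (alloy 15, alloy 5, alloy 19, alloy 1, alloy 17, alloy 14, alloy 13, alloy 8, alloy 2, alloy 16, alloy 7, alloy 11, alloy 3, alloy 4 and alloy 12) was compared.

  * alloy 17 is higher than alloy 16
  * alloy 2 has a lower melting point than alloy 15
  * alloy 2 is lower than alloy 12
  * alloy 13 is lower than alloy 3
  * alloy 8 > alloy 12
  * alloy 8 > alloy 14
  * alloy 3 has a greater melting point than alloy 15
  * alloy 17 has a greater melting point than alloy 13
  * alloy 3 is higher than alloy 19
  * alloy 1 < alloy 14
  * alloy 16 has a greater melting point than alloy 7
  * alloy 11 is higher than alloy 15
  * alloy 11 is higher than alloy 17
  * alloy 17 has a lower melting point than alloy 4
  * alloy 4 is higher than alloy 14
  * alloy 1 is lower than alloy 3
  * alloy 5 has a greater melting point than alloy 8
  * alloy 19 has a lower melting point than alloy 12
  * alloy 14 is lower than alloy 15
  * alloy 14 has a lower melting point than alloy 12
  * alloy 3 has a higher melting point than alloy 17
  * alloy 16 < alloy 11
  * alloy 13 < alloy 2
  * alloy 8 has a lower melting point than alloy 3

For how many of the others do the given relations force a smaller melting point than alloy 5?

7

From alloy 5 the given relations immediately reach alloy 8.
From those, alloy 14, alloy 12 — 3 in total.
From those, alloy 19, alloy 1, alloy 2 — 6 in total.
From those, alloy 13 — 7 in total.
No other element is forced below alloy 5 by the given relations, so the count is 7.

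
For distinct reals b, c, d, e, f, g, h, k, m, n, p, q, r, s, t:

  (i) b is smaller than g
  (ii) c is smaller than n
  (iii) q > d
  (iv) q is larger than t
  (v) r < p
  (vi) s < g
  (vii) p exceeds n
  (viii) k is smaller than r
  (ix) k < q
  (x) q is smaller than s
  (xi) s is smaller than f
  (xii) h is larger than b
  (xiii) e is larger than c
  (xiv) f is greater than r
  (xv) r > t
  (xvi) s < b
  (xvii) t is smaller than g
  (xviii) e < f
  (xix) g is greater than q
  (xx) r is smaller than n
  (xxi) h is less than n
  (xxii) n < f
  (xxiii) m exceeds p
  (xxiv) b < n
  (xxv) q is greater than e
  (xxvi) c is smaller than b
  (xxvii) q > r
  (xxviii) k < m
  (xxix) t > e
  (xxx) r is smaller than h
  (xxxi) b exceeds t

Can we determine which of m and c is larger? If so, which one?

Chaining the given relations: c < e < t < r < q < s < b < h < n < p < m.
So m is larger.

m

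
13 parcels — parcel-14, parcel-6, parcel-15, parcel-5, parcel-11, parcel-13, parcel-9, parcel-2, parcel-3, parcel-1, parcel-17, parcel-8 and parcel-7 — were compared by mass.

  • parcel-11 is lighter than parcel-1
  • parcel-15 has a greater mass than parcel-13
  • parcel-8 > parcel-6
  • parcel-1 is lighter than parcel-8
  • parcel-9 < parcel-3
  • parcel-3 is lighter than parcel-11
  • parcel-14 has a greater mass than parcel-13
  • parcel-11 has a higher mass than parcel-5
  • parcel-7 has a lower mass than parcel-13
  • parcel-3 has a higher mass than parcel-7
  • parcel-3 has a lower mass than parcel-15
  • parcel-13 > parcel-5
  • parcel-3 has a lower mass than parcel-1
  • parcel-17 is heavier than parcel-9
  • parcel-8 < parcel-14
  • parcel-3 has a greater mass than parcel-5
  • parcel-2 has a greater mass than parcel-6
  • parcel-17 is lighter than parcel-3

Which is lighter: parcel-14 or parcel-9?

parcel-9

parcel-9 < parcel-17 and parcel-17 < parcel-3 give parcel-9 < parcel-3.
Then parcel-3 < parcel-11 extends the chain to parcel-11.
Then parcel-11 < parcel-1 extends the chain to parcel-1.
With parcel-1 < parcel-8: parcel-9 < parcel-17 < parcel-3 < parcel-11 < parcel-1 < parcel-8.
Then parcel-8 < parcel-14 extends the chain to parcel-14.
So parcel-9 < parcel-14; parcel-9 is the lighter of the two.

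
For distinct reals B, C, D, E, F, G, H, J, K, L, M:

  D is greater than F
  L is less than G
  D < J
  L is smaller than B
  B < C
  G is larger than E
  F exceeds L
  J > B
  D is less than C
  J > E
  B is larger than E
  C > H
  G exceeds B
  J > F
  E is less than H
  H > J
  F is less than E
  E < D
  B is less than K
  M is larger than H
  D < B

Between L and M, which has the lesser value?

Link the given pairs in sequence: L < F; F < E; E < D; D < B; B < J; J < H; H < M.
Chaining these gives L < F < E < D < B < J < H < M.
So L < M; L is the smaller of the two.

L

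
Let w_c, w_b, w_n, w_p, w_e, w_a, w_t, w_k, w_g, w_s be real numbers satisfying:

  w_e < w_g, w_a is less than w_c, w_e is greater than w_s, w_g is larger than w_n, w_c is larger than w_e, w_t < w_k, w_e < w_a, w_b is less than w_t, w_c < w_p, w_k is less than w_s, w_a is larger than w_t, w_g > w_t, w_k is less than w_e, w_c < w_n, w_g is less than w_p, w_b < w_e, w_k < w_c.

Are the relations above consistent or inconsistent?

consistent

Every relation is compatible with w_b < w_t < w_k < w_s < w_e < w_a < w_c < w_n < w_g < w_p; the set is consistent.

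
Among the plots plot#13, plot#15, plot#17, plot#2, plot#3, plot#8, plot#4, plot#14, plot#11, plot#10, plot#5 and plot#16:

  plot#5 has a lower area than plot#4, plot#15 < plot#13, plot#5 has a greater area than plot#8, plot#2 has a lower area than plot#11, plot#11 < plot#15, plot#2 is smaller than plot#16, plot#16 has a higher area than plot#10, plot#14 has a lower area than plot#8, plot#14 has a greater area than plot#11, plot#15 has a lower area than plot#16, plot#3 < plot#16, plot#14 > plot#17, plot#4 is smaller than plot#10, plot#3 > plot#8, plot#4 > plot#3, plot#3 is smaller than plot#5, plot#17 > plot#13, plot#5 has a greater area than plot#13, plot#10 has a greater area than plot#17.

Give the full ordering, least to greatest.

plot#2 < plot#11 < plot#15 < plot#13 < plot#17 < plot#14 < plot#8 < plot#3 < plot#5 < plot#4 < plot#10 < plot#16

Nothing is placed below plot#2, so it is least; from there plot#2 < plot#11; plot#11 < plot#15; plot#15 < plot#13; plot#13 < plot#17; plot#17 < plot#14; plot#14 < plot#8; plot#8 < plot#3; plot#3 < plot#5; plot#5 < plot#4; plot#4 < plot#10; plot#10 < plot#16, each given directly.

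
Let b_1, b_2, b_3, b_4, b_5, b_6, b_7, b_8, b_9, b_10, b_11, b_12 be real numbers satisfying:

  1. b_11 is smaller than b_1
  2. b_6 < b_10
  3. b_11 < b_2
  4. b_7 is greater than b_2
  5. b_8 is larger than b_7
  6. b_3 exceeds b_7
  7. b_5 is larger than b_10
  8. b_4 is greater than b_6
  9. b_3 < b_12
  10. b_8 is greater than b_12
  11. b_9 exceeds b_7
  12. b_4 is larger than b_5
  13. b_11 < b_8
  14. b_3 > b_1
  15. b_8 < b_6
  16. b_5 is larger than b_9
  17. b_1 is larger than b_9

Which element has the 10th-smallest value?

b_10

Piecing the relations together gives one ordering: b_11 < b_2 < b_7 < b_9 < b_1 < b_3 < b_12 < b_8 < b_6 < b_10 < b_5 < b_4.
Counting 10 from the smallest end gives b_10.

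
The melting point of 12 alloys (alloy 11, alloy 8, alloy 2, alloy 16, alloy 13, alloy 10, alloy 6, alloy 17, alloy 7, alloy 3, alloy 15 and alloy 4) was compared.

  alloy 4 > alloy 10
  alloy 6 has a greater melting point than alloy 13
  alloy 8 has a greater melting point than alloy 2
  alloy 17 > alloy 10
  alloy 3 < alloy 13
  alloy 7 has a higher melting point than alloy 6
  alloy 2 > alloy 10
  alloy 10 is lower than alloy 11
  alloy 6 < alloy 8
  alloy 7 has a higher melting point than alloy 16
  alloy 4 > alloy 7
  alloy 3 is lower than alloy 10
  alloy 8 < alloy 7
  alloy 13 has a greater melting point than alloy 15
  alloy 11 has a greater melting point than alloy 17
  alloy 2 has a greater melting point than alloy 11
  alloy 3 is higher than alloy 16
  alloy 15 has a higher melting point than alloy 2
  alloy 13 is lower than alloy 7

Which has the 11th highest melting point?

alloy 3

The consecutive relations fix a unique order: alloy 16 < alloy 3 < alloy 10 < alloy 17 < alloy 11 < alloy 2 < alloy 15 < alloy 13 < alloy 6 < alloy 8 < alloy 7 < alloy 4.
Counting 11 from the largest end gives alloy 3.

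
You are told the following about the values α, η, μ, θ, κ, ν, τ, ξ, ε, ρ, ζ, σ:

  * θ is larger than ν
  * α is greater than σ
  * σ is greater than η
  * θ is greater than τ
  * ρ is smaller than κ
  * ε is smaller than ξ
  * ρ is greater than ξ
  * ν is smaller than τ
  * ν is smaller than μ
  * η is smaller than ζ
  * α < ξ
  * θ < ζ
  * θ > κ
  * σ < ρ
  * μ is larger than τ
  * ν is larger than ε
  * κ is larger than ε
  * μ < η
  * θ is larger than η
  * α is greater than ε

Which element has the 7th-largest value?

The consecutive relations fix a unique order: ε < ν < τ < μ < η < σ < α < ξ < ρ < κ < θ < ζ.
Counting 7 from the largest end gives σ.

σ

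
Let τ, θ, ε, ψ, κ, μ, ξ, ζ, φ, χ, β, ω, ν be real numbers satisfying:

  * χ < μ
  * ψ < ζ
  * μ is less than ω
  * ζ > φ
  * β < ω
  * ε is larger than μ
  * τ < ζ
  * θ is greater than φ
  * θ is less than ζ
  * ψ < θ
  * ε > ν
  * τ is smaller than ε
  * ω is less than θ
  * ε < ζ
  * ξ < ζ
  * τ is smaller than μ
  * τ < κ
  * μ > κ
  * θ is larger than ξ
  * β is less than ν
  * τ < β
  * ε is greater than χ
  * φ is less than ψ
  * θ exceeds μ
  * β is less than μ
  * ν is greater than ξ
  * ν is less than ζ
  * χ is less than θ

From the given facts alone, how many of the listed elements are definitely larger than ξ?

4

Directly above ξ: ν, θ, ζ.
One step further: ε (4 so far).
Nothing else is reachable above ξ; 4 in all.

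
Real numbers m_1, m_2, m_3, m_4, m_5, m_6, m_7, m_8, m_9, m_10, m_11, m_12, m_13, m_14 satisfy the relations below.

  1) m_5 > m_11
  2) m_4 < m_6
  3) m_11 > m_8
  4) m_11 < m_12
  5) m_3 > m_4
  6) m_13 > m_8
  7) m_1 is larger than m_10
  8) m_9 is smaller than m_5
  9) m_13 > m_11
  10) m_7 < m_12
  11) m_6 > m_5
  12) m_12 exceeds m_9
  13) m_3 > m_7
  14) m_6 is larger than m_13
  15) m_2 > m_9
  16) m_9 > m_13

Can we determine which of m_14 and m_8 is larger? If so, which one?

undetermined

Following every chain through m_8: above m_8 we get m_11, m_13, m_9, m_12, m_5, m_2, m_6.
m_14 is not reached, and no chain runs the other way from m_14 to m_8.
So the given relations leave the order of m_8 and m_14 undetermined.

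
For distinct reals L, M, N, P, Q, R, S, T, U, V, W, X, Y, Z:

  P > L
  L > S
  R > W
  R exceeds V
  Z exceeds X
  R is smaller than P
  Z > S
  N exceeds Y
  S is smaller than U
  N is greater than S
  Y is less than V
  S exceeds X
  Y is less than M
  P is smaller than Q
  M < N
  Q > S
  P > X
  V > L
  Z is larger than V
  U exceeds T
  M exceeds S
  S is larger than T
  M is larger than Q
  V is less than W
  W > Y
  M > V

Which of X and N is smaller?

X < S and S < L give X < L.
With L < V: X < S < L < V.
Then V < W extends the chain to W.
Then W < R extends the chain to R.
With R < P: X < S < L < V < W < R < P.
Then P < Q extends the chain to Q.
With Q < M: X < S < L < V < W < R < P < Q < M.
Then M < N extends the chain to N.
So X < N; X is the smaller of the two.

X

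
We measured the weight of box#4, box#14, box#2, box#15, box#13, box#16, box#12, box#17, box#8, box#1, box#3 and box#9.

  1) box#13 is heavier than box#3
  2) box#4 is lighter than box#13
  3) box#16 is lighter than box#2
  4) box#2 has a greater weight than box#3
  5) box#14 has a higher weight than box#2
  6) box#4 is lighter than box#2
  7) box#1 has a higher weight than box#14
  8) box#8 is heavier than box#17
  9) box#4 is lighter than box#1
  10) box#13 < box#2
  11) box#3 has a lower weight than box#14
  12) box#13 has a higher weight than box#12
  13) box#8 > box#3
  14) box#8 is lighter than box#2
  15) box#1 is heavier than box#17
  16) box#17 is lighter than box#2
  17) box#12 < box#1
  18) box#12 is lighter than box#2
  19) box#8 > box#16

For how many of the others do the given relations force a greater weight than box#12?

From box#12 the given relations immediately reach box#13, box#2, box#1.
From those, box#14 — 4 in total.
No other element is forced above box#12 by the given relations, so the count is 4.

4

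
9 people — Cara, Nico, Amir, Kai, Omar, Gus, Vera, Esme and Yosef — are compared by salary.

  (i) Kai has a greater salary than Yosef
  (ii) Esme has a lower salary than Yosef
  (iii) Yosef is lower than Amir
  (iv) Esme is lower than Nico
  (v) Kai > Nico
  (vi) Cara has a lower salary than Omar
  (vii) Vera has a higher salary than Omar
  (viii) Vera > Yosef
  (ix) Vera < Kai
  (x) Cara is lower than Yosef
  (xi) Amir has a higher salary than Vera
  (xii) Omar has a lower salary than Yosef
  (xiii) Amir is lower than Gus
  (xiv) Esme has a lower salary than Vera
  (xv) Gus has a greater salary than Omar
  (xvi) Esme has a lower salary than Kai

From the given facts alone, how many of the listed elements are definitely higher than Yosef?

4

From Yosef the given relations immediately reach Vera, Amir, Kai.
From those, Gus — 4 in total.
Nothing else is reachable above Yosef; 4 in all.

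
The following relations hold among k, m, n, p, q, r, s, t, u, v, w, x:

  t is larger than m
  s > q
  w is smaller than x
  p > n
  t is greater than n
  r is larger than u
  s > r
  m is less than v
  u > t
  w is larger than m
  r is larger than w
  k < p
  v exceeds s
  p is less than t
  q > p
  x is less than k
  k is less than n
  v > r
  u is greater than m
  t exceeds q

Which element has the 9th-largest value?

Chaining the given pairs: m < w < x < k < n < p < q < t < u < r < s < v.
Counting 9 from the largest end gives k.

k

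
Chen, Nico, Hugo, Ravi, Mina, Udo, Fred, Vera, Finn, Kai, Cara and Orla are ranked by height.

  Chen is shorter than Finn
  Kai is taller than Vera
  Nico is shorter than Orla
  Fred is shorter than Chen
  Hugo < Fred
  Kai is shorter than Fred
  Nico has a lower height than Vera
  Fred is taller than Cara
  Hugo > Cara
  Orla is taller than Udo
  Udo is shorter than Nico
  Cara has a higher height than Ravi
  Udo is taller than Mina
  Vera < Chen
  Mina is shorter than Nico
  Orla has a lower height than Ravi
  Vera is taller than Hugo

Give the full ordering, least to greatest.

The consecutive links are each given: Mina < Udo; Udo < Nico; Nico < Orla; Orla < Ravi; Ravi < Cara; Cara < Hugo; Hugo < Vera; Vera < Kai; Kai < Fred; Fred < Chen; Chen < Finn.

Mina < Udo < Nico < Orla < Ravi < Cara < Hugo < Vera < Kai < Fred < Chen < Finn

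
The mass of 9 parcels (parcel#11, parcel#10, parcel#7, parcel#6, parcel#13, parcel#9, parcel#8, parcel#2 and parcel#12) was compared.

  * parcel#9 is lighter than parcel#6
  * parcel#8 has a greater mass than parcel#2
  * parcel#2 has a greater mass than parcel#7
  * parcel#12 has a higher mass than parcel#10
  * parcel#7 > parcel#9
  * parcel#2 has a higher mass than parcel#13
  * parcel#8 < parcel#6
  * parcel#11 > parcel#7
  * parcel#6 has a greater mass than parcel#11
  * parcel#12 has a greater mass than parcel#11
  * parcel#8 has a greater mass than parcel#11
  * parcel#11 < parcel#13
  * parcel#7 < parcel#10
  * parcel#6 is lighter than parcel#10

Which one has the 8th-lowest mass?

The consecutive relations fix a unique order: parcel#9 < parcel#7 < parcel#11 < parcel#13 < parcel#2 < parcel#8 < parcel#6 < parcel#10 < parcel#12.
The 8th smallest is parcel#10.

parcel#10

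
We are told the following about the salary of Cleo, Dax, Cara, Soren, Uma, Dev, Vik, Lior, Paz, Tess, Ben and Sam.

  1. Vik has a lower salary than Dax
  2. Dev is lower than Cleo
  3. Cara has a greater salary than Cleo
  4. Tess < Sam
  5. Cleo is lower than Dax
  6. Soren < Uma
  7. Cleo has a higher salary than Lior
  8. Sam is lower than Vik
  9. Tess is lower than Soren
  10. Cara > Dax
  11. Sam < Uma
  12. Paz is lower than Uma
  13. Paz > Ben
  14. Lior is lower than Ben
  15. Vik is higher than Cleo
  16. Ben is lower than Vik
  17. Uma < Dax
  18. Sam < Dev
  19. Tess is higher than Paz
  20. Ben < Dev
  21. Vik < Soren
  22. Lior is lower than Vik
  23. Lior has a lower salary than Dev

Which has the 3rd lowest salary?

Paz

The consecutive relations fix a unique order: Lior < Ben < Paz < Tess < Sam < Dev < Cleo < Vik < Soren < Uma < Dax < Cara.
Counting 3 from the smallest end gives Paz.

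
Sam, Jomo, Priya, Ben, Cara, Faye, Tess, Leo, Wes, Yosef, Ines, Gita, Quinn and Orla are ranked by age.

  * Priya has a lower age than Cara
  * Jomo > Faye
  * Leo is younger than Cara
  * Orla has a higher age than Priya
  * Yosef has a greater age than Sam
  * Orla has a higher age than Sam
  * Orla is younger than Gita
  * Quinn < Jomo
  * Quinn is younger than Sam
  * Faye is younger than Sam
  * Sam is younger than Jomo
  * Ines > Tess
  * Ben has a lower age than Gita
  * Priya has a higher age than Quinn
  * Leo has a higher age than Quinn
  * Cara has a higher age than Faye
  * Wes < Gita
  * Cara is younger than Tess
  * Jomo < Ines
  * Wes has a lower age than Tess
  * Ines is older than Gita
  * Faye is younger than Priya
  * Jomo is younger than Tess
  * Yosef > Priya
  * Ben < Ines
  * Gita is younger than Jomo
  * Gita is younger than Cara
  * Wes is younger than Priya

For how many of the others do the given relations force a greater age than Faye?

9

From Faye the given relations immediately reach Sam, Priya, Jomo, Cara.
From those, Orla, Yosef, Tess, Ines — 8 in total.
From those, Gita — 9 in total.
Nothing else is reachable above Faye; 9 in all.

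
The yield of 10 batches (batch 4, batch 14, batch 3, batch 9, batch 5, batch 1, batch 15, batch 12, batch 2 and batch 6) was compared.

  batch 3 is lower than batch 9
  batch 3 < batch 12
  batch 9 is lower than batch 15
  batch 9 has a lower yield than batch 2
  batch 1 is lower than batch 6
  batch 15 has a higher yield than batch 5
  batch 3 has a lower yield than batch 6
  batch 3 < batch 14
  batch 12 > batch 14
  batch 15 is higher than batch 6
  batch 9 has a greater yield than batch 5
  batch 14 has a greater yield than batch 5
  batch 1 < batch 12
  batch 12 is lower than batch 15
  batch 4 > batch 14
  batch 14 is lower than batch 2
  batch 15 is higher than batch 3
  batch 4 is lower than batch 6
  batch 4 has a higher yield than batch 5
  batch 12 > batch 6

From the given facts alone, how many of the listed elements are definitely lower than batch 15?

From batch 15 the given relations immediately reach batch 3, batch 5, batch 9, batch 6, batch 12.
From those, batch 1, batch 14, batch 4 — 8 in total.
No other element is forced below batch 15 by the given relations, so the count is 8.

8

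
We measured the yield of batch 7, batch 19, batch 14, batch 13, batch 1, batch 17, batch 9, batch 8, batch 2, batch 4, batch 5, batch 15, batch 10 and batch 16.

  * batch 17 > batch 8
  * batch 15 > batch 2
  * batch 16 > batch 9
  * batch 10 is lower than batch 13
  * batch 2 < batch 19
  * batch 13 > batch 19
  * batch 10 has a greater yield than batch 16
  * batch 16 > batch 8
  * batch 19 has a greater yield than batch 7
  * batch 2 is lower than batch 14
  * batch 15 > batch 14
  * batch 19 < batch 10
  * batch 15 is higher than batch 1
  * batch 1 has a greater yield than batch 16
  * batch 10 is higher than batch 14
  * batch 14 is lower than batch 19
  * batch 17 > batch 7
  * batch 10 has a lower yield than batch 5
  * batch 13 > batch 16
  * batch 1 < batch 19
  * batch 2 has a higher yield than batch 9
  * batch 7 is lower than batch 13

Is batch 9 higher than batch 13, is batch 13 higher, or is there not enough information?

batch 13

Link the given pairs in sequence: batch 9 < batch 16; batch 16 < batch 1; batch 1 < batch 19; batch 19 < batch 13.
Chaining these gives batch 9 < batch 16 < batch 1 < batch 19 < batch 13.
So batch 13 is higher.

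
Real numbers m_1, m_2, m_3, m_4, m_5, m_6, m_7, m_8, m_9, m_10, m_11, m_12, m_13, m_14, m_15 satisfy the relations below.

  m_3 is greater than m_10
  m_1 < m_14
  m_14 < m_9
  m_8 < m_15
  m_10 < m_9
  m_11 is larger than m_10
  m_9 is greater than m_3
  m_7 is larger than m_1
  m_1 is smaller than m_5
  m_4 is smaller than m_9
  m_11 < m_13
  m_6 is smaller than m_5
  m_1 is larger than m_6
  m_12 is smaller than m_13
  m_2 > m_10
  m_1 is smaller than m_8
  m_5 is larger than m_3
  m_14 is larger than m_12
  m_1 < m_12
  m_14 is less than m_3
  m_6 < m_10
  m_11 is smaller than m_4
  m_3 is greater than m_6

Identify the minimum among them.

m_6

m_10 is not least since m_6 < m_10; m_11 is not least since m_10 < m_11; m_1 is not least since m_6 < m_1; m_12 is not least since m_1 < m_12; m_14 is not least since m_12 < m_14; m_2 is not least since m_10 < m_2; m_3 is not least since m_14 < m_3; m_4 is not least since m_11 < m_4; m_7 is not least since m_1 < m_7; m_8 is not least since m_1 < m_8; m_9 is not least since m_4 < m_9; m_15 is not least since m_8 < m_15; m_13 is not least since m_11 < m_13; m_5 is not least since m_6 < m_5.
Only m_6 has nothing below it, so m_6 is the minimum.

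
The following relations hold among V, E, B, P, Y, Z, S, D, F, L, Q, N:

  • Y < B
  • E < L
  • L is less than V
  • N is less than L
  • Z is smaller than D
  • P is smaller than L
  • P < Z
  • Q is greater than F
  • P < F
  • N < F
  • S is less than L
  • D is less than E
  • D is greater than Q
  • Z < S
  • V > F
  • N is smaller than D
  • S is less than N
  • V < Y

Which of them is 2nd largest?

Y

The consecutive relations fix a unique order: P < Z < S < N < F < Q < D < E < L < V < Y < B.
The 2nd largest is Y.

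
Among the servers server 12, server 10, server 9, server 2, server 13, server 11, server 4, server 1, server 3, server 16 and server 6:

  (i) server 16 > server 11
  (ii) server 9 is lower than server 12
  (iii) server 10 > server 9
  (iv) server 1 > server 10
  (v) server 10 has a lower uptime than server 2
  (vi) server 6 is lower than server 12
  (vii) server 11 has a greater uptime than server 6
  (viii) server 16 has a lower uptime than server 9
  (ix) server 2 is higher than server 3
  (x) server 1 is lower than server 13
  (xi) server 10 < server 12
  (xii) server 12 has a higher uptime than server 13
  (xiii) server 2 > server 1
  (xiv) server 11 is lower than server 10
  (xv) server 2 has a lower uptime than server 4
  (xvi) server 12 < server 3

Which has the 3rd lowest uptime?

The consecutive relations fix a unique order: server 6 < server 11 < server 16 < server 9 < server 10 < server 1 < server 13 < server 12 < server 3 < server 2 < server 4.
Counting 3 from the smallest end gives server 16.

server 16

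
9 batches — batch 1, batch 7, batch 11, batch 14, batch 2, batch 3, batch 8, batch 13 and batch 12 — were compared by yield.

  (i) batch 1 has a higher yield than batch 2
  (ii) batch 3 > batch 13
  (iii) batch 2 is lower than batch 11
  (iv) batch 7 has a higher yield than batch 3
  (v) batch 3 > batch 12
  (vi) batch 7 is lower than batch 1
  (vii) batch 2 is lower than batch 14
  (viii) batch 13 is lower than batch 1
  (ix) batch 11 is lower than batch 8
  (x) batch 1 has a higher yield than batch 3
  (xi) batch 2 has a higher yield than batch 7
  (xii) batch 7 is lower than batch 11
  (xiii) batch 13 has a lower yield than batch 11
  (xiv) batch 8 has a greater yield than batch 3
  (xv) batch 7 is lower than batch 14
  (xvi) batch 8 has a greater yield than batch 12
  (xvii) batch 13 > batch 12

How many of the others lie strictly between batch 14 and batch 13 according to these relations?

Chaining upward from batch 13 reaches: batch 3, batch 7, batch 2, batch 11, batch 1, batch 8.
Chaining downward from batch 14 reaches: batch 12, batch 3, batch 7, batch 2.
Strictly between batch 13 and batch 14 are those in both lists: batch 3, batch 7, batch 2 — 3 elements.

3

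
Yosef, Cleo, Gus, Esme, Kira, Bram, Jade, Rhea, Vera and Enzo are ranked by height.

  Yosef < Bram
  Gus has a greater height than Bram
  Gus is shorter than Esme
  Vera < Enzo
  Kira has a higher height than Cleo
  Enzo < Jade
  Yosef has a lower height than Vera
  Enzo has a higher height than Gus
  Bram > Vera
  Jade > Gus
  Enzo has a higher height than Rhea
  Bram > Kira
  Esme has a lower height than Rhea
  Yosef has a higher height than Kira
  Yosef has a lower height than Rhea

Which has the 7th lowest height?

Piecing the relations together gives one ordering: Cleo < Kira < Yosef < Vera < Bram < Gus < Esme < Rhea < Enzo < Jade.
Counting 7 from the smallest end gives Esme.

Esme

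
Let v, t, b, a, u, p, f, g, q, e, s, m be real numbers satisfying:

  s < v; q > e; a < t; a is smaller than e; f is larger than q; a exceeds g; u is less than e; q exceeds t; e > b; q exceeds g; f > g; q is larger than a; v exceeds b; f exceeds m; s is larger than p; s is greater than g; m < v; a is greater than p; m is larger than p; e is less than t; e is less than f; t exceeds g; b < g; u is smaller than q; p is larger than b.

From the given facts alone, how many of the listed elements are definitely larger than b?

The elements the relations force above b are g, p, s, a, m, e, t, q, f, v — no chain reaches any other.
That is 10.

10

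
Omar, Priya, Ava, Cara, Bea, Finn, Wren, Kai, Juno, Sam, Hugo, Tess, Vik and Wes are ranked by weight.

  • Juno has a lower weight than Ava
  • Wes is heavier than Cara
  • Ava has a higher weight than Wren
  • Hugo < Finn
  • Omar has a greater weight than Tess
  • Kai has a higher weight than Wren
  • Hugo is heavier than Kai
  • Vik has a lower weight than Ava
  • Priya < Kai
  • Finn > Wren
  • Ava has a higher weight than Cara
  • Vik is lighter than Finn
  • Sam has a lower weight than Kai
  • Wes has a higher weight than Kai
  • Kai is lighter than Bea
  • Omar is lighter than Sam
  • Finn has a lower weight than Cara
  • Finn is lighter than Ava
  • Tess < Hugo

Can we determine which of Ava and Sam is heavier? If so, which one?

Link the given pairs in sequence: Sam < Kai; Kai < Hugo; Hugo < Finn; Finn < Cara; Cara < Ava.
Chaining these gives Sam < Kai < Hugo < Finn < Cara < Ava.
So Ava is heavier.

Ava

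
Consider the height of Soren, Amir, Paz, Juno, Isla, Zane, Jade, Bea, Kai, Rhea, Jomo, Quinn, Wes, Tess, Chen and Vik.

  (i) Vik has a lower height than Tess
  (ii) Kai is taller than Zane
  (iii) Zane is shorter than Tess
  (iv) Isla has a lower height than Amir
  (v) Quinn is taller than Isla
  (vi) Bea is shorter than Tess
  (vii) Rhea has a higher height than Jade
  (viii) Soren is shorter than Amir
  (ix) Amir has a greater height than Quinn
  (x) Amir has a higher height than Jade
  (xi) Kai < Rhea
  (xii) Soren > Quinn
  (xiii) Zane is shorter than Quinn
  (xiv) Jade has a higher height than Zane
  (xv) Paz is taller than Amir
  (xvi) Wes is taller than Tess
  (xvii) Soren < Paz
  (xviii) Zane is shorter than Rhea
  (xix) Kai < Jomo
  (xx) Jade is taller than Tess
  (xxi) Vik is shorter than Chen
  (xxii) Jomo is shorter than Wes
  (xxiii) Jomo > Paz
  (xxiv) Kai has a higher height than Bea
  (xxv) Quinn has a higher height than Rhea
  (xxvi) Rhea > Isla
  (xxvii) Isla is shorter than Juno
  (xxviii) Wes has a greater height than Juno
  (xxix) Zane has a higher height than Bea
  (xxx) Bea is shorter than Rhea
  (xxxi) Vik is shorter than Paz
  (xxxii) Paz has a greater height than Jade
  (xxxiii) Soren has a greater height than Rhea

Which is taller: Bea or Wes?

Wes

Link the given pairs in sequence: Bea < Zane; Zane < Tess; Tess < Jade; Jade < Rhea; Rhea < Quinn; Quinn < Soren; Soren < Amir; Amir < Paz; Paz < Jomo; Jomo < Wes.
Chaining these gives Bea < Zane < Tess < Jade < Rhea < Quinn < Soren < Amir < Paz < Jomo < Wes.
So Bea < Wes; Wes is the taller of the two.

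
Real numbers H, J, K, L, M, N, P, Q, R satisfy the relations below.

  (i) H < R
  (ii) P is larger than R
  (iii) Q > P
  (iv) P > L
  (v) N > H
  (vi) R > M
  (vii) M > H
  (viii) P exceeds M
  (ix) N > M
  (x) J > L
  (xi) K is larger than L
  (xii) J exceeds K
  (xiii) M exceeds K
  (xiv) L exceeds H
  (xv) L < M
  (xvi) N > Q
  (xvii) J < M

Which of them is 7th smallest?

The consecutive relations fix a unique order: H < L < K < J < M < R < P < Q < N.
The 7th smallest is P.

P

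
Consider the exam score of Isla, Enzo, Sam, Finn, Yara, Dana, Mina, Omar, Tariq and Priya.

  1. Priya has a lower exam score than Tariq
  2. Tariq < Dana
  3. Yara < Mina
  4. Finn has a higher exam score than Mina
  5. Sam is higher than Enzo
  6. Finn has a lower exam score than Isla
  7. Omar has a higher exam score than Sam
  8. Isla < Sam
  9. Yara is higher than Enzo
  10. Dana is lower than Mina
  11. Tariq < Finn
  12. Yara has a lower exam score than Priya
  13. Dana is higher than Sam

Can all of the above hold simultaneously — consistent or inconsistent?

inconsistent

Chaining the given relations yields Dana < Mina < Finn < Isla < Sam, so Dana < Sam. But one relation states Sam < Dana. These cannot both hold.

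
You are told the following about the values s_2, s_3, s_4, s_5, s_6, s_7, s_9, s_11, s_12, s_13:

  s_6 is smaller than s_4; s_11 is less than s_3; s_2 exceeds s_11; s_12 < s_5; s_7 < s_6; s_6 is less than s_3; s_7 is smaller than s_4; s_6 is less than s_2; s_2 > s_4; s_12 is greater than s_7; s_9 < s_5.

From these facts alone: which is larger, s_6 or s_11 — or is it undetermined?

undetermined

Following every chain through s_11: above s_11 we get s_3, s_2.
s_6 is not reached, and no chain runs the other way from s_6 to s_11.
So the given relations leave the order of s_11 and s_6 undetermined.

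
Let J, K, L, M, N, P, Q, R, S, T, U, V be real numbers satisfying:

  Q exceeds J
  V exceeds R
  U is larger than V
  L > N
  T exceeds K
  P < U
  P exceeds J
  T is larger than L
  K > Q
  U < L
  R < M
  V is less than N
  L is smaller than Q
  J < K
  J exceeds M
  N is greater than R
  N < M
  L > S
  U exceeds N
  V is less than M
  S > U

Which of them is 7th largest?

P

Piecing the relations together gives one ordering: R < V < N < M < J < P < U < S < L < Q < K < T.
Counting 7 from the largest end gives P.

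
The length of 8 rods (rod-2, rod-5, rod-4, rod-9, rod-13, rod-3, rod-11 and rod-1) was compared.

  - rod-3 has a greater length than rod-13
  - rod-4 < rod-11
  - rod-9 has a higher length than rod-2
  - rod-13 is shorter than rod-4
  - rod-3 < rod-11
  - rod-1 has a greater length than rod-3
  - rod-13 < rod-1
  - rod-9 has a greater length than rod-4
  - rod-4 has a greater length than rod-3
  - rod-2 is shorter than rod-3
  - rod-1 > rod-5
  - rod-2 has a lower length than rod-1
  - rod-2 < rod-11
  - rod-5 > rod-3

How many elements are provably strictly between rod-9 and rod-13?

2

The relations place rod-13 below rod-9. An element lies strictly between them when it is forced above rod-13 and also forced below rod-9.
Above rod-13: {rod-3, rod-4, rod-5, rod-1, rod-11}. Below rod-9: {rod-2, rod-3, rod-4}.
Intersection: {rod-3, rod-4} — 2.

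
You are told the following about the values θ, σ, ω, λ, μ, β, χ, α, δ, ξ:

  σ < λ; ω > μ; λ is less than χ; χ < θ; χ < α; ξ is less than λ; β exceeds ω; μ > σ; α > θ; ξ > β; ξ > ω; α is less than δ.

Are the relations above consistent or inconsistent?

The single ordering σ < μ < ω < β < ξ < λ < χ < θ < α < δ satisfies every listed relation, so no contradiction arises.

consistent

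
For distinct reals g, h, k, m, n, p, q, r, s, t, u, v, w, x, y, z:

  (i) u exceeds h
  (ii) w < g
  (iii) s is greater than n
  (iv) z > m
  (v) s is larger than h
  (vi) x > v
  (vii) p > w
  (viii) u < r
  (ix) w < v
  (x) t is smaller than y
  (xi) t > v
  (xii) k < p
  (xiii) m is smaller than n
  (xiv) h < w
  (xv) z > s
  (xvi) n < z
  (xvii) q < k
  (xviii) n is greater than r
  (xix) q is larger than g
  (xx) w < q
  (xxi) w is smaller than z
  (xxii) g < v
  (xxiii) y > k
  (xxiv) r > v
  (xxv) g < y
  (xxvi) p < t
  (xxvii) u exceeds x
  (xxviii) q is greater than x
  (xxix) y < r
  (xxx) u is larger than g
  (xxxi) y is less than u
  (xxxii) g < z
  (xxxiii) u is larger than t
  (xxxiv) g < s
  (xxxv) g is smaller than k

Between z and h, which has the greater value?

Chaining the given relations: h < w < g < v < x < q < k < p < t < y < u < r < n < s < z.
So h < z; z is the larger of the two.

z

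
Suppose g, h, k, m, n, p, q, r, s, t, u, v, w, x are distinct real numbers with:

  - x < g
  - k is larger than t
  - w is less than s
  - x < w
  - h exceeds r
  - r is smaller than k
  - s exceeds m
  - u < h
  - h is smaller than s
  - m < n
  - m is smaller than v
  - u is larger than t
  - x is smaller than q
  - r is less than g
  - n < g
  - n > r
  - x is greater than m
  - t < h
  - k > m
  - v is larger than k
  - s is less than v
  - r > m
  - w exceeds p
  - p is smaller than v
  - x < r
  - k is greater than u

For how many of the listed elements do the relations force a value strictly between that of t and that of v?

4

The relations place t below v. An element lies strictly between them when it is forced above t and also forced below v.
Above t: {u, h, s, k}. Below v: {m, p, x, r, u, w, h, s, k}.
Intersection: {u, h, s, k} — 4.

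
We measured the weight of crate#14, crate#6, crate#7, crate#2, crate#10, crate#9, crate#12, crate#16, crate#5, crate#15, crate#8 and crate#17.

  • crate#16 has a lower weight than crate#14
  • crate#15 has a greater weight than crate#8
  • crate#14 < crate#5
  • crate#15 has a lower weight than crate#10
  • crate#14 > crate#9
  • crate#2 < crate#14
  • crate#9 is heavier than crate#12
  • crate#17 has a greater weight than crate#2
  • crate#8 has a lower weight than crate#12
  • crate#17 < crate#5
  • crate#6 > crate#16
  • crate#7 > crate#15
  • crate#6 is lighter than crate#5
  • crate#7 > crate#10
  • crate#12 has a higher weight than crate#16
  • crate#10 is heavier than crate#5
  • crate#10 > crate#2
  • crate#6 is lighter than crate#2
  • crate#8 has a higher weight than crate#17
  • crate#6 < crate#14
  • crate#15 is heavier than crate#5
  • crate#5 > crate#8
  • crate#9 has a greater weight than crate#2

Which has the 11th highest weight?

Piecing the relations together gives one ordering: crate#16 < crate#6 < crate#2 < crate#17 < crate#8 < crate#12 < crate#9 < crate#14 < crate#5 < crate#15 < crate#10 < crate#7.
Counting 11 from the largest end gives crate#6.

crate#6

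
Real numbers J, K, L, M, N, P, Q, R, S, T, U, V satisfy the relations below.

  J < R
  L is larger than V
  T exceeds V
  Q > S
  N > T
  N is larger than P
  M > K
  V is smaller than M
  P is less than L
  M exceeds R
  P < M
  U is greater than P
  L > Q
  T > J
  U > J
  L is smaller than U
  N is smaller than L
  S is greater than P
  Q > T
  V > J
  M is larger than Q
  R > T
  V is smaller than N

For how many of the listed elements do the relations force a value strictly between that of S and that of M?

1

The relations place S below M. An element lies strictly between them when it is forced above S and also forced below M.
Above S: {Q, L, U}. Below M: {K, P, J, V, T, R, Q}.
Intersection: {Q} — 1.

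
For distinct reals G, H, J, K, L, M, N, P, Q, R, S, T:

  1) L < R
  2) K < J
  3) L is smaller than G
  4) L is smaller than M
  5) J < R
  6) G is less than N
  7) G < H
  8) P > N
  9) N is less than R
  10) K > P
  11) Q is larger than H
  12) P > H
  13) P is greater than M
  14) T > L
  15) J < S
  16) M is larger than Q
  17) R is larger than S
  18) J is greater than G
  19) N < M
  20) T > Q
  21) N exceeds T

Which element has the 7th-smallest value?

M

Chaining the given pairs: L < G < H < Q < T < N < M < P < K < J < S < R.
The 7th smallest is M.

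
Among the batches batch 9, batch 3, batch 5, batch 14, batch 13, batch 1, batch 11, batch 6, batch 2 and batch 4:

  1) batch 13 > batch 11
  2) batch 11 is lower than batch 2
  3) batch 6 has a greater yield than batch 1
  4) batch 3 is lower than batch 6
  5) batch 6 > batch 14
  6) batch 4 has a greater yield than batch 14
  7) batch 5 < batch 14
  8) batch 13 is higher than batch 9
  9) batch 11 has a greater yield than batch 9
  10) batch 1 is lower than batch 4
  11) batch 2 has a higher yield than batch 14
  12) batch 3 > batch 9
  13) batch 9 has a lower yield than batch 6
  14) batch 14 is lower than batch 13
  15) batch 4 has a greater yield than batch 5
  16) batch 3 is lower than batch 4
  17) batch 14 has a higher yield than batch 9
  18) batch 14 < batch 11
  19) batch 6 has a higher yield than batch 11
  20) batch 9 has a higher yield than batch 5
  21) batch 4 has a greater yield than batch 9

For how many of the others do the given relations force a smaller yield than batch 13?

4

From batch 13 the given relations immediately reach batch 9, batch 14, batch 11.
From those, batch 5 — 4 in total.
Nothing else is reachable below batch 13; 4 in all.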